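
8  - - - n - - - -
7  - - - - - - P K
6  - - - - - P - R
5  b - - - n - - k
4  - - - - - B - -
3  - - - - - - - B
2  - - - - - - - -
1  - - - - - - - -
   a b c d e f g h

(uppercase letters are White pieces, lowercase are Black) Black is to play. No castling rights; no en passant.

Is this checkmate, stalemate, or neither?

Black to move; black king on h5.
In check: yes, from the white rook on h6.
King squares — g4: attacked by Bh3; h4: attacked by Rh6; g5: attacked by Bf4; g6: attacked by Rh6; h6: attacked by Bf4.
Legal moves for Black: none.
In check with no legal moves → checkmate.

checkmate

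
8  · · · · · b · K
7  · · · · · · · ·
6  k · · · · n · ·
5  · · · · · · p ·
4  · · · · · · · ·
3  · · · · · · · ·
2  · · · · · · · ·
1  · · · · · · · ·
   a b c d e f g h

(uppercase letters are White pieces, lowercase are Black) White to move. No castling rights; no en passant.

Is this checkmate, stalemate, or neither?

White to move; white king on h8.
In check: no.
King squares — g7: attacked by Bf8; h7: attacked by Nf6; g8: attacked by Nf6.
Legal moves for White: none.
Not in check and no legal moves → stalemate.

stalemate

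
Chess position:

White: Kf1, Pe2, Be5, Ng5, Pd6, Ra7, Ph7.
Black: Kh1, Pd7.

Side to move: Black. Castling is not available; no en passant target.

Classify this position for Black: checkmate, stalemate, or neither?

Black to move; black king on h1.
In check: no.
King squares — g1: attacked by Kf1; g2: attacked by Kf1; h2: attacked by Be5.
Legal moves for Black: none.
Not in check and no legal moves → stalemate.

stalemate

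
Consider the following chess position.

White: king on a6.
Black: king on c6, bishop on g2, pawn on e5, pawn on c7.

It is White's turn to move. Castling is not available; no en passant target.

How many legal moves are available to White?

2

White to move; king on a6.
In check: no.
Legal moves: Ka7, Ka5.
Count: 2.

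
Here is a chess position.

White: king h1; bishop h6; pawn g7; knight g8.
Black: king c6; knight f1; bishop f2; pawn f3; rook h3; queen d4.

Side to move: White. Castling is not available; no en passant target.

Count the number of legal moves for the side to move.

White to move; king on h1.
In check: yes, from the black rook on h3.
Legal moves: none.
Count: 0.

0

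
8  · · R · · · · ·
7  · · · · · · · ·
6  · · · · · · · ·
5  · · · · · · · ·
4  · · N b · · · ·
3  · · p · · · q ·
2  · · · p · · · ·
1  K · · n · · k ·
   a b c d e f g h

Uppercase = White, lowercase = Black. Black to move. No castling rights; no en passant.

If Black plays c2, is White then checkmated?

no

After c2: white king on a1; in check: yes, from the black bishop on d4.
White has 2 legal replies: Ka2, Nb2.
In check but a legal move exists → not checkmate.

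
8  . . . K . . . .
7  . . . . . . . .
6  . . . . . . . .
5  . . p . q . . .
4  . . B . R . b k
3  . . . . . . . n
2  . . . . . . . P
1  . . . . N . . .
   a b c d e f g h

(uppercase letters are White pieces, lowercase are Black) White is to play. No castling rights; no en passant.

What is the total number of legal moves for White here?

21

White to move; king on d8.
In check: no.
Legal moves: Rxe5, Rxg4+, Rf4, Rd4, Re3, Re2, Bg8, Bf7, Be6, Ba6, Bd5, Bb5, Bd3, Bb3, Be2, Ba2, Bf1, Nf3+, Nd3, Ng2+, Nc2.
Count: 21.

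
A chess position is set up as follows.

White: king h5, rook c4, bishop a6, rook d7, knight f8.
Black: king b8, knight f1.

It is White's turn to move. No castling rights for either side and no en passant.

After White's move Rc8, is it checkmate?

yes

After Rc8: black king on b8; in check: yes, from the white rook on c8.
King squares — a7: attacked by Rd7; b7: attacked by Ba6; c7: attacked by Rd7; a8: attacked by Rc8; c8: attacked by Ba6.
Black has no legal moves → checkmate.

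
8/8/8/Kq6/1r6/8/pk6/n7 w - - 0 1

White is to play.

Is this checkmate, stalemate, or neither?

White to move; white king on a5.
In check: yes, from the black queen on b5.
King squares — a4: attacked by Rb4; b4: attacked by Qb5; b5: attacked by Rb4; a6: attacked by Qb5; b6: attacked by Qb5.
Legal moves for White: none.
In check with no legal moves → checkmate.

checkmate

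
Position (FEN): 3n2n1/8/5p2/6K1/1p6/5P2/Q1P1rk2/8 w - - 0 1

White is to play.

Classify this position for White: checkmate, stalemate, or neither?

White to move; white king on g5.
In check: yes, from the black pawn on f6.
Legal moves for White: Kg6, Kh5, Kf5, Kh4, Kg4, Kf4.
White is in check but has 6 legal moves → neither.

neither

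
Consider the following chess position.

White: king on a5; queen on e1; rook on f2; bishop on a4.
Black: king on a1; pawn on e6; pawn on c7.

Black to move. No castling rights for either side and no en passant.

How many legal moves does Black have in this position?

0

Black to move; king on a1.
In check: yes, from the white queen on e1.
Legal moves: none.
Count: 0.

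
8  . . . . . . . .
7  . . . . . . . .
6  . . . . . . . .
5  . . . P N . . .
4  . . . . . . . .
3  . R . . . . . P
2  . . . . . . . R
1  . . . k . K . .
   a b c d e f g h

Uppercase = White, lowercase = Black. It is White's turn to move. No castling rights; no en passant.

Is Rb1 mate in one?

yes

After Rb1: black king on d1; in check: yes, from the white rook on b1.
King squares — c1: attacked by Rb1; e1: attacked by Rb1; c2: attacked by Rh2; d2: attacked by Rh2; e2: attacked by Kf1.
Black has no legal moves → checkmate.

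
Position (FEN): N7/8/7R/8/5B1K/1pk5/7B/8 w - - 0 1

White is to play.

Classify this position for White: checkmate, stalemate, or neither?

neither

White to move; white king on h4.
In check: no.
Legal moves for White include: Nc7, Nb6, Rh8, Rh7, Rg6, Rf6, Re6, Rd6, Rc6+, Rb6, Ra6, Rh5, Kh5, Kg5, Kg4, Kh3, Kg3, Bb8, ... (list truncated; more exist).
White has legal moves and is not in check → neither.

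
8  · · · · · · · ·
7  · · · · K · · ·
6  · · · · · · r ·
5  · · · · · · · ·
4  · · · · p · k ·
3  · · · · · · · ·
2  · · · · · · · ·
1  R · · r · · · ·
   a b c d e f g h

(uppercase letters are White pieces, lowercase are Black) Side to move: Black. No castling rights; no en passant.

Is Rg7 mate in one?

no

After Rg7: white king on e7; in check: yes, from the black rook on g7.
White has 4 legal replies: Kf8, Ke8, Kf6, Ke6.
In check but a legal move exists → not checkmate.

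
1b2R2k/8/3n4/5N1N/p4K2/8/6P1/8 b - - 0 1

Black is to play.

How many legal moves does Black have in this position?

Black to move; king on h8.
In check: yes, from the white rook on e8.
Legal moves: Kh7, Nxe8+.
Count: 2.

2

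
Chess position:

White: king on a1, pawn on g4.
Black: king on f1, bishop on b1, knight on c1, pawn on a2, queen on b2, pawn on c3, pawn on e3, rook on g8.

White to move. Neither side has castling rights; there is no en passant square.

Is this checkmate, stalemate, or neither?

White to move; white king on a1.
In check: yes, from the black queen on b2.
King squares — b1: attacked by Pa2; a2: attacked by Bb1; b2: attacked by Pc3.
Legal moves for White: none.
In check with no legal moves → checkmate.

checkmate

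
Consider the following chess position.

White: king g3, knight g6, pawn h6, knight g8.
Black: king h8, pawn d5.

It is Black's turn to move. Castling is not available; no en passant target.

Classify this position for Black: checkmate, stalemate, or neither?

Black to move; black king on h8.
In check: yes, from the white knight on g6.
Legal moves for Black: Kxg8, Kh7.
Black is in check but has 2 legal moves → neither.

neither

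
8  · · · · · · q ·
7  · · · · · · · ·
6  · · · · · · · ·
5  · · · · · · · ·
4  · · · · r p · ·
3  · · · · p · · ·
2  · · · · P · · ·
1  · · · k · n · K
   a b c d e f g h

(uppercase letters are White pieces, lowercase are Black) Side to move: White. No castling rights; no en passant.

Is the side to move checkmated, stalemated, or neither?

stalemate

White to move; white king on h1.
In check: no.
King squares — g1: attacked by Qg8; g2: attacked by Qg8; h2: attacked by Nf1.
Legal moves for White: none.
Not in check and no legal moves → stalemate.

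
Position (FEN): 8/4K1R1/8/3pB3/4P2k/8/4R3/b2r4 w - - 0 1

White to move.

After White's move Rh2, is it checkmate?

After Rh2: black king on h4; in check: yes, from the white rook on h2.
King squares — g3: attacked by Be5; h3: attacked by Rh2; g4: attacked by Rg7; g5: attacked by Rg7; h5: attacked by Rh2.
Black has no legal moves → checkmate.

yes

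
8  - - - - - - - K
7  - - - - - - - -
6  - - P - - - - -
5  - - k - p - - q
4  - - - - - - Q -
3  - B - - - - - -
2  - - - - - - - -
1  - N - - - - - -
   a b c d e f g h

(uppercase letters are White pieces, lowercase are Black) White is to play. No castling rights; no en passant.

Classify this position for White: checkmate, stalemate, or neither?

neither

White to move; white king on h8.
In check: yes, from the black queen on h5.
King squares — g7: available; h7: attacked by Qh5; g8: available.
Legal moves for White: Kg8, Kg7, Qxh5.
White is in check but has 3 legal moves → neither.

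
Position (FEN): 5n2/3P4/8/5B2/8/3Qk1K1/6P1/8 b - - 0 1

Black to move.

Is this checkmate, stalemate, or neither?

checkmate

Black to move; black king on e3.
In check: yes, from the white queen on d3.
King squares — d2: attacked by Qd3; e2: attacked by Qd3; f2: attacked by Kg3; d3: attacked by Bf5; f3: attacked by Pg2; d4: attacked by Qd3; e4: attacked by Qd3; f4: attacked by Kg3.
Legal moves for Black: none.
In check with no legal moves → checkmate.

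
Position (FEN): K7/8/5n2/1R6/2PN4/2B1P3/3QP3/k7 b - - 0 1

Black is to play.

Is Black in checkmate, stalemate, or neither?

Black to move; black king on a1.
In check: yes, from the white bishop on c3.
King squares — b1: attacked by Rb5; a2: attacked by Qd2; b2: attacked by Qd2.
Legal moves for Black: none.
In check with no legal moves → checkmate.

checkmate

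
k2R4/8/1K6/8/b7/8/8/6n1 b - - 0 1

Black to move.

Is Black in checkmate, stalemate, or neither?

checkmate

Black to move; black king on a8.
In check: yes, from the white rook on d8.
King squares — a7: attacked by Kb6; b7: attacked by Kb6; b8: attacked by Rd8.
Legal moves for Black: none.
In check with no legal moves → checkmate.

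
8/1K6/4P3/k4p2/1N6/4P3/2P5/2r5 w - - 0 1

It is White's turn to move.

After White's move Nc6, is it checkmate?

After Nc6: black king on a5; in check: yes, from the white knight on c6.
Black has 2 legal replies: Kb5, Ka4.
In check but a legal move exists → not checkmate.

no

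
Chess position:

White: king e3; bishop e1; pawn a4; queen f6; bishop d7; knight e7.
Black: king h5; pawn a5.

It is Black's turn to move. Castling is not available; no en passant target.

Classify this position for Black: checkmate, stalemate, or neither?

stalemate

Black to move; black king on h5.
In check: no.
King squares — g4: attacked by Bd7; h4: attacked by Be1; g5: attacked by Qf6; g6: attacked by Qf6; h6: attacked by Qf6.
Legal moves for Black: none.
Not in check and no legal moves → stalemate.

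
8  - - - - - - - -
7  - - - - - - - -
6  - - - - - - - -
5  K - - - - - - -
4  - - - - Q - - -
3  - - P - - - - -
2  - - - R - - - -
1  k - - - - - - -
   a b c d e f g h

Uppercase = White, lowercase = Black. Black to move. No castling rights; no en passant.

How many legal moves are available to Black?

0

Black to move; king on a1.
In check: no.
Legal moves: none.
Count: 0.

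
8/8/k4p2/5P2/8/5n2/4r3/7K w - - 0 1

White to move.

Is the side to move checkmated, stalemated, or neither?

White to move; white king on h1.
In check: no.
King squares — g1: attacked by Nf3; g2: attacked by Re2; h2: attacked by Re2.
Legal moves for White: none.
Not in check and no legal moves → stalemate.

stalemate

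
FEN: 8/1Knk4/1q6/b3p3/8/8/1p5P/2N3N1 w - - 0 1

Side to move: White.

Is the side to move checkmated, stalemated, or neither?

checkmate

White to move; white king on b7.
In check: yes, from the black queen on b6.
King squares — a6: attacked by Qb6; b6: attacked by Ba5; c6: attacked by Qb6; a7: attacked by Qb6; c7: attacked by Qb6; a8: attacked by Nc7; b8: attacked by Qb6; c8: attacked by Kd7.
Legal moves for White: none.
In check with no legal moves → checkmate.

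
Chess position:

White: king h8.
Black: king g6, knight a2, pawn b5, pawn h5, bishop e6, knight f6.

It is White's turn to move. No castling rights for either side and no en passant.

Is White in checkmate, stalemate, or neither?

White to move; white king on h8.
In check: no.
King squares — g7: attacked by Kg6; h7: attacked by Nf6; g8: attacked by Be6.
Legal moves for White: none.
Not in check and no legal moves → stalemate.

stalemate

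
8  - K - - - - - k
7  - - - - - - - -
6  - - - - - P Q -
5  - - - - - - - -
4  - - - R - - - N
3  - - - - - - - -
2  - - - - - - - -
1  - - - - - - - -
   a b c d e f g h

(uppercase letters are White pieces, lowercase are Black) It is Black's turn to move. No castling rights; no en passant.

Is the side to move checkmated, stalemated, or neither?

Black to move; black king on h8.
In check: no.
King squares — g7: attacked by Pf6; h7: attacked by Qg6; g8: attacked by Qg6.
Legal moves for Black: none.
Not in check and no legal moves → stalemate.

stalemate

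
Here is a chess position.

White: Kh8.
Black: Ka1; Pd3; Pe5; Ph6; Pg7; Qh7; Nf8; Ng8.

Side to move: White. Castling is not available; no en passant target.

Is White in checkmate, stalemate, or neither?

checkmate

White to move; white king on h8.
In check: yes, from the black queen on h7.
King squares — g7: attacked by Qh7; h7: attacked by Nf8; g8: attacked by Qh7.
Legal moves for White: none.
In check with no legal moves → checkmate.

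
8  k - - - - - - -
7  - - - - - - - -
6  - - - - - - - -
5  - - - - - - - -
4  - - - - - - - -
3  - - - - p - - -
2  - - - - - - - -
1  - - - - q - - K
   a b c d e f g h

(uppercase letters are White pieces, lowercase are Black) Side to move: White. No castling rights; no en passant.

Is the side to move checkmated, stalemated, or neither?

White to move; white king on h1.
In check: yes, from the black queen on e1.
Legal moves for White: Kh2, Kg2.
White is in check but has 2 legal moves → neither.

neither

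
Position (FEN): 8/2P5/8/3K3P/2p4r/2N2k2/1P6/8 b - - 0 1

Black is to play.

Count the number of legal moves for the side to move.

14

Black to move; king on f3.
In check: no.
Legal moves: Rxh5+, Rg4, Rf4, Re4, Rd4+, Rh3, Rh2, Rh1, Kg4, Kf4, Kg3, Ke3, Kg2, Kf2.
Count: 14.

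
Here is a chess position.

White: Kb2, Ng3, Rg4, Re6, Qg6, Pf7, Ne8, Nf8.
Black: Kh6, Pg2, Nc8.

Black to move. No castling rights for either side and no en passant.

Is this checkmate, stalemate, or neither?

Black to move; black king on h6.
In check: yes, from the white queen on g6.
King squares — g5: attacked by Rg4; h5: attacked by Ng3; g6: attacked by Rg4; g7: attacked by Qg6; h7: attacked by Qg6.
Legal moves for Black: none.
In check with no legal moves → checkmate.

checkmate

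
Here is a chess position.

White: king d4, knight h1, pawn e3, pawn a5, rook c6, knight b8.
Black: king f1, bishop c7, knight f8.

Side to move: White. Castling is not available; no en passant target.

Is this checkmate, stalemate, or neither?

White to move; white king on d4.
In check: no.
Legal moves for White include: Nd7, Na6, Rxc7, Rh6, Rg6, Rf6+, Re6, Rd6, Rb6, Ra6, Rc5, Rc4, Rc3, Rc2, Rc1+, Kd5, Kc5, Ke4, ... (list truncated; more exist).
White has legal moves and is not in check → neither.

neither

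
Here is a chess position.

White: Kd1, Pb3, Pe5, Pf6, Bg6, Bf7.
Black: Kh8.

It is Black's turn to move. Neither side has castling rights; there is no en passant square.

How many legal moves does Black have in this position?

Black to move; king on h8.
In check: no.
Legal moves: none.
Count: 0.

0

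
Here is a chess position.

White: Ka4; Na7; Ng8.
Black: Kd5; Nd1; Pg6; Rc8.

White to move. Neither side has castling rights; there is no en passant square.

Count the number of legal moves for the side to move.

11

White to move; king on a4.
In check: no.
Legal moves: Ne7+, Nh6, Nf6+, Nxc8, Nc6, Nb5, Kb5, Ka5, Kb4, Kb3, Ka3.
Count: 11.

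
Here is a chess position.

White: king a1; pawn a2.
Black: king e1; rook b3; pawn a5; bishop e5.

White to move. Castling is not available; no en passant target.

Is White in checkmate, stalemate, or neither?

White to move; white king on a1.
In check: yes, from the black bishop on e5.
King squares — b1: attacked by Rb3; a2: own pawn; b2: attacked by Rb3.
Legal moves for White: none.
In check with no legal moves → checkmate.

checkmate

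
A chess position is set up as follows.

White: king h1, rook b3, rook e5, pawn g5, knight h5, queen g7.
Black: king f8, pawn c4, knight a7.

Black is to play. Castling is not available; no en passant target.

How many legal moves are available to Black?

0

Black to move; king on f8.
In check: yes, from the white queen on g7.
Legal moves: none.
Count: 0.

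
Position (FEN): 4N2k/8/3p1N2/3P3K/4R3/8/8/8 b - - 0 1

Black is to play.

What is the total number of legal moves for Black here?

0

Black to move; king on h8.
In check: no.
Legal moves: none.
Count: 0.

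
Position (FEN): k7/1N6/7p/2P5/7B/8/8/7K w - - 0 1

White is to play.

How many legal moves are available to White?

White to move; king on h1.
In check: no.
Legal moves: Nd8, Nd6, Na5, Bd8, Be7, Bf6, Bg5, Bg3, Bf2, Be1, Kh2, Kg2, Kg1, c6.
Count: 14.

14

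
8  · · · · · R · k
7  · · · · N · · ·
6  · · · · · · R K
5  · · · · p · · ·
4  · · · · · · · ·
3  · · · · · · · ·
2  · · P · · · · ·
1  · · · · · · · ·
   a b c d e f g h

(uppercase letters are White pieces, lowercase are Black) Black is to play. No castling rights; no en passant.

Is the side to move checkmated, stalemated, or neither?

checkmate

Black to move; black king on h8.
In check: yes, from the white rook on f8.
King squares — g7: attacked by Rg6; h7: attacked by Kh6; g8: attacked by Rg6.
Legal moves for Black: none.
In check with no legal moves → checkmate.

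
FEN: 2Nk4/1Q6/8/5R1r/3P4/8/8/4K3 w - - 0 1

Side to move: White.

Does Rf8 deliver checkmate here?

yes

After Rf8: black king on d8; in check: yes, from the white rook on f8.
King squares — c7: attacked by Qb7; d7: attacked by Qb7; e7: attacked by Qb7; c8: attacked by Qb7; e8: attacked by Rf8.
Black has no legal moves → checkmate.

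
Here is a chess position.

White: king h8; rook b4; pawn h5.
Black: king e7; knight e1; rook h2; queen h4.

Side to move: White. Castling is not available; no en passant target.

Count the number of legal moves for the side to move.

White to move; king on h8.
In check: no.
Legal moves: Kg8, Kh7, Kg7, Rb8, Rb7+, Rb6, Rb5, Rxh4, Rg4, Rf4, Re4+, Rd4, Rc4, Ra4, Rb3, Rb2, Rb1, h6.
Count: 18.

18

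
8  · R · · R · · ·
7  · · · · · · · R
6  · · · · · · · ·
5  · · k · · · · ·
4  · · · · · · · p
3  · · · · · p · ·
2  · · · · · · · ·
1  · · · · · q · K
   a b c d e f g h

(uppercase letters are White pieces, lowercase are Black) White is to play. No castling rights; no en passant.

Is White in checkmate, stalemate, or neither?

neither

White to move; white king on h1.
In check: yes, from the black queen on f1.
Legal moves for White: Kh2.
White is in check but has 1 legal move → neither.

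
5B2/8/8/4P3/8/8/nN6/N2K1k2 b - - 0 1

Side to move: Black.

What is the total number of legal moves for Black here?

6

Black to move; king on f1.
In check: no.
Legal moves: Nb4, Nc3+, Nc1, Kg2, Kf2, Kg1.
Count: 6.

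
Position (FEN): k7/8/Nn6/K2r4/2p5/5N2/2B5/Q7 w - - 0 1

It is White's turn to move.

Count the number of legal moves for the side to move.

3

White to move; king on a5.
In check: yes, from the black rook on d5.
Legal moves: Kxb6, Kb4, Nc5.
Count: 3.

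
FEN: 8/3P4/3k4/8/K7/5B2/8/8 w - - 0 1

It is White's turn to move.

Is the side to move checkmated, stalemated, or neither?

White to move; white king on a4.
In check: no.
Legal moves for White include: Kb5, Ka5, Kb4, Kb3, Ka3, Ba8, Bb7, Bc6, Bh5, Bd5, Bg4, Be4, Bg2, Be2, Bh1, Bd1, d8=Q+, d8=R+, ... (list truncated; more exist).
White has legal moves and is not in check → neither.

neither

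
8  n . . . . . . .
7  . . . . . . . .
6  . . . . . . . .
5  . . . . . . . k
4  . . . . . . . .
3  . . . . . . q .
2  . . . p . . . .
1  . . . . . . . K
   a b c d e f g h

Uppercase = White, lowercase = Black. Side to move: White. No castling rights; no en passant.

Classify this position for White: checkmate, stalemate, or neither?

stalemate

White to move; white king on h1.
In check: no.
King squares — g1: attacked by Qg3; g2: attacked by Qg3; h2: attacked by Qg3.
Legal moves for White: none.
Not in check and no legal moves → stalemate.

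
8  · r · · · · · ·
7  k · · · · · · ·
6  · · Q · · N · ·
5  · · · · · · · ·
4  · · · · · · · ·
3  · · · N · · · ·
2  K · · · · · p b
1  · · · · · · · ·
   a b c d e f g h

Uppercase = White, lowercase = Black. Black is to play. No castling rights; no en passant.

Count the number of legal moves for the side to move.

24

Black to move; king on a7.
In check: no.
Legal moves: Rh8, Rg8, Rf8, Re8, Rd8, Rc8, Ra8, Rb7, Rb6, Rb5, Rb4, Rb3, Rb2+, Rb1, Bc7, Bd6, Be5, Bf4, Bg3, Bg1, g1=Q, g1=R, g1=B, g1=N.
Count: 24.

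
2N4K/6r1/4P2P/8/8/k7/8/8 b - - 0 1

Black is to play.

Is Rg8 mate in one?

After Rg8: white king on h8; in check: yes, from the black rook on g8.
White has 2 legal replies: Kxg8, Kh7.
In check but a legal move exists → not checkmate.

no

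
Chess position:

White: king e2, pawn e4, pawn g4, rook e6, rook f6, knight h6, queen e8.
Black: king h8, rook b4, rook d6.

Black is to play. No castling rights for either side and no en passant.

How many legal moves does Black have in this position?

Black to move; king on h8.
In check: yes, from the white queen on e8.
Legal moves: Kh7, Kg7.
Count: 2.

2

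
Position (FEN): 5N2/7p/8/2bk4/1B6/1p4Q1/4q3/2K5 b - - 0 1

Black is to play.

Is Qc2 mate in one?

After Qc2: white king on c1; in check: yes, from the black queen on c2.
King squares — b1: attacked by Qc2; d1: attacked by Qc2; b2: attacked by Qc2; c2: attacked by Pb3; d2: attacked by Qc2.
White has no legal moves → checkmate.

yes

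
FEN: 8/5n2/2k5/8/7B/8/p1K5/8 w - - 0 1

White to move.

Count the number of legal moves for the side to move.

White to move; king on c2.
In check: no.
Legal moves: Bd8, Be7, Bf6, Bg5, Bg3, Bf2, Be1, Kd3, Kc3, Kb3, Kd2, Kb2, Kd1, Kc1.
Count: 14.

14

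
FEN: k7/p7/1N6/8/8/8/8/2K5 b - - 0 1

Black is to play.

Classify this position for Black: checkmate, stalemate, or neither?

neither

Black to move; black king on a8.
In check: yes, from the white knight on b6.
King squares — a7: own pawn; b7: available; b8: available.
Legal moves for Black: Kb8, Kb7, axb6.
Black is in check but has 3 legal moves → neither.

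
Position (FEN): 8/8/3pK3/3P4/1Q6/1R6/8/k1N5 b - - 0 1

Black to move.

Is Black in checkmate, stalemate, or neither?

stalemate

Black to move; black king on a1.
In check: no.
King squares — b1: attacked by Rb3; a2: attacked by Nc1; b2: attacked by Rb3.
Legal moves for Black: none.
Not in check and no legal moves → stalemate.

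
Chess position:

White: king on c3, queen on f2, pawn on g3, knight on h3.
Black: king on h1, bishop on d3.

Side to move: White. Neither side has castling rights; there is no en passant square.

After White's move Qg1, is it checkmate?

After Qg1: black king on h1; in check: yes, from the white queen on g1.
King squares — g1: attacked by Nh3; g2: attacked by Qg1; h2: attacked by Qg1.
Black has no legal moves → checkmate.

yes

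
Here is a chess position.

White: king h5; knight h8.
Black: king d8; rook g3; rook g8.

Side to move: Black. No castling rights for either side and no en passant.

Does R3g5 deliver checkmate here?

After R3g5: white king on h5; in check: yes, from the black rook on g5.
White has 2 legal replies: Kh6, Kh4.
In check but a legal move exists → not checkmate.

no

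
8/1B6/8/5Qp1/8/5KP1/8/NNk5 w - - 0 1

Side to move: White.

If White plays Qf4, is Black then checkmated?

After Qf4: black king on c1; in check: yes, from the white queen on f4.
Black has 4 legal replies: Kb2, Kd1, Kxb1, gxf4.
In check but a legal move exists → not checkmate.

no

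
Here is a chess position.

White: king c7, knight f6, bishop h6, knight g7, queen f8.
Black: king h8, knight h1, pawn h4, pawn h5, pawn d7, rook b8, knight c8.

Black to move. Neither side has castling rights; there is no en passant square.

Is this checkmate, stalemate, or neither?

checkmate

Black to move; black king on h8.
In check: yes, from the white queen on f8.
King squares — g7: attacked by Bh6; h7: attacked by Nf6; g8: attacked by Nf6.
Legal moves for Black: none.
In check with no legal moves → checkmate.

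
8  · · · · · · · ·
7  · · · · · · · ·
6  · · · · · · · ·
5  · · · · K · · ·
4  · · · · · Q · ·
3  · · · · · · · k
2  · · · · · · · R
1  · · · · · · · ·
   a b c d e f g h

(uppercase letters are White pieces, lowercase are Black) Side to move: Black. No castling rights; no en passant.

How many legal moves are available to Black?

0

Black to move; king on h3.
In check: yes, from the white rook on h2.
Legal moves: none.
Count: 0.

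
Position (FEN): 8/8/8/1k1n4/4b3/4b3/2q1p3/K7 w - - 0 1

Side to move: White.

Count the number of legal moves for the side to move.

0

White to move; king on a1.
In check: no.
Legal moves: none.
Count: 0.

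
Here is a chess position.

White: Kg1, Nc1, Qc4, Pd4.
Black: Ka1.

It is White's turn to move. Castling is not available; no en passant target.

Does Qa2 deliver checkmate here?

yes

After Qa2: black king on a1; in check: yes, from the white queen on a2.
King squares — b1: attacked by Qa2; a2: attacked by Nc1; b2: attacked by Qa2.
Black has no legal moves → checkmate.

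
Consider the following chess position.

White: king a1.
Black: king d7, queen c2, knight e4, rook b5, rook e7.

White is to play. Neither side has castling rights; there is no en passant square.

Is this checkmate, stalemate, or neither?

stalemate

White to move; white king on a1.
In check: no.
King squares — b1: attacked by Qc2; a2: attacked by Qc2; b2: attacked by Qc2.
Legal moves for White: none.
Not in check and no legal moves → stalemate.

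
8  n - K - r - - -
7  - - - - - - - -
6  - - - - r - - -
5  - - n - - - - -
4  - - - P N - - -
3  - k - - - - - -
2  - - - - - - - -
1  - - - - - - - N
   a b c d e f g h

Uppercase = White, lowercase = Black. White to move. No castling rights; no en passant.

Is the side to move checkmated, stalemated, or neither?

checkmate

White to move; white king on c8.
In check: yes, from the black rook on e8.
King squares — b7: attacked by Nc5; c7: attacked by Na8; d7: attacked by Nc5; b8: attacked by Re8; d8: attacked by Re8.
Legal moves for White: none.
In check with no legal moves → checkmate.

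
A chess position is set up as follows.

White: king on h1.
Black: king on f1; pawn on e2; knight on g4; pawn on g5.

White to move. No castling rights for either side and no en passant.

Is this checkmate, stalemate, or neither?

White to move; white king on h1.
In check: no.
King squares — g1: attacked by Kf1; g2: attacked by Kf1; h2: attacked by Ng4.
Legal moves for White: none.
Not in check and no legal moves → stalemate.

stalemate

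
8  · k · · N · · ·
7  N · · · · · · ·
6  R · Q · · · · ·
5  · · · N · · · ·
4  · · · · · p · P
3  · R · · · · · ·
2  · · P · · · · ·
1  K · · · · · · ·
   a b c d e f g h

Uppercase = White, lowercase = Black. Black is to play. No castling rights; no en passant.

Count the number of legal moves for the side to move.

0

Black to move; king on b8.
In check: yes, from the white rook on b3.
Legal moves: none.
Count: 0.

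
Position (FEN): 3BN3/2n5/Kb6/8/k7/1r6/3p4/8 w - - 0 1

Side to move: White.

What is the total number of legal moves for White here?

White to move; king on a6.
In check: yes, from the black knight on c7.
Legal moves: Kb7, Nxc7, Bxc7.
Count: 3.

3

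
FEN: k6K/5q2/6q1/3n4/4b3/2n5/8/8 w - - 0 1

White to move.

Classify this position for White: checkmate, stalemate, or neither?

White to move; white king on h8.
In check: no.
King squares — g7: attacked by Qg6; h7: attacked by Qg6; g8: attacked by Qg6.
Legal moves for White: none.
Not in check and no legal moves → stalemate.

stalemate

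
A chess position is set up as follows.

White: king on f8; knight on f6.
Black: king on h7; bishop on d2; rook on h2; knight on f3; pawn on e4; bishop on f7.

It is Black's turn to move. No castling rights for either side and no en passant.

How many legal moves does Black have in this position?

Black to move; king on h7.
In check: yes, from the white knight on f6.
Legal moves: Kh8, Kh6, Kg6.
Count: 3.

3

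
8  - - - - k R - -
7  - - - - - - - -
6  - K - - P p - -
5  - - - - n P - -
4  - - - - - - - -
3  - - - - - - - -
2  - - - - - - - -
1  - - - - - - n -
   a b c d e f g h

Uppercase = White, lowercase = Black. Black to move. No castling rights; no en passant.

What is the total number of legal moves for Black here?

2

Black to move; king on e8.
In check: yes, from the white rook on f8.
Legal moves: Kxf8, Ke7.
Count: 2.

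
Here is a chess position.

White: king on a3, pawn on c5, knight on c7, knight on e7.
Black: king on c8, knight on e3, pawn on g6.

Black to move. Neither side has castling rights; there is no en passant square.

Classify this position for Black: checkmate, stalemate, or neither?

Black to move; black king on c8.
In check: yes, from the white knight on e7.
King squares — b7: available; c7: available; d7: available; b8: available; d8: available.
Legal moves for Black: Kd8, Kb8, Kd7, Kxc7, Kb7.
Black is in check but has 5 legal moves → neither.

neither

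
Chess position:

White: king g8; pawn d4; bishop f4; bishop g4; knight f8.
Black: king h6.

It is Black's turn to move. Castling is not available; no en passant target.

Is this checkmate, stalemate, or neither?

Black to move; black king on h6.
In check: yes, from the white bishop on f4.
King squares — g5: attacked by Bf4; h5: attacked by Bg4; g6: attacked by Nf8; g7: attacked by Kg8; h7: attacked by Nf8.
Legal moves for Black: none.
In check with no legal moves → checkmate.

checkmate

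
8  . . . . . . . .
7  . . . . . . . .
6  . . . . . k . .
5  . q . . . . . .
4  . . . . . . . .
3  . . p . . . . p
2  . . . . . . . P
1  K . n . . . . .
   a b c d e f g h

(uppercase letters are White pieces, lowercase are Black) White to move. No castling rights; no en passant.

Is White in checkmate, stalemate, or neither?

stalemate

White to move; white king on a1.
In check: no.
King squares — b1: attacked by Qb5; a2: attacked by Nc1; b2: attacked by Pc3.
Legal moves for White: none.
Not in check and no legal moves → stalemate.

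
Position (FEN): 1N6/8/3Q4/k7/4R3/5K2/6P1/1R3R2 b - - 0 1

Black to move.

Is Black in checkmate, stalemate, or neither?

stalemate

Black to move; black king on a5.
In check: no.
King squares — a4: attacked by Re4; b4: attacked by Rb1; b5: attacked by Rb1; a6: attacked by Qd6; b6: attacked by Rb1.
Legal moves for Black: none.
Not in check and no legal moves → stalemate.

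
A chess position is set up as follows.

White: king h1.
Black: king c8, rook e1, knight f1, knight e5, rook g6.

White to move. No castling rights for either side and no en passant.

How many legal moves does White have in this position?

White to move; king on h1.
In check: no.
Legal moves: none.
Count: 0.

0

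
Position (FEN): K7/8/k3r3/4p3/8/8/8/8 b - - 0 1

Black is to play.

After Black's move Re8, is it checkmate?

After Re8: white king on a8; in check: yes, from the black rook on e8.
King squares — a7: attacked by Ka6; b7: attacked by Ka6; b8: attacked by Re8.
White has no legal moves → checkmate.

yes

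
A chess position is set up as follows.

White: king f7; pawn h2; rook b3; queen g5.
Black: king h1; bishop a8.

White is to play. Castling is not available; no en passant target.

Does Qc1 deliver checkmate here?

After Qc1: black king on h1; in check: yes, from the white queen on c1.
Black has 2 legal replies: Kxh2, Kg2.
In check but a legal move exists → not checkmate.

no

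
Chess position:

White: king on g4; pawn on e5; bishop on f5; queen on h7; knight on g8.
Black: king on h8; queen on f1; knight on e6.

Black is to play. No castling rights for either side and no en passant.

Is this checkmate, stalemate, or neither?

checkmate

Black to move; black king on h8.
In check: yes, from the white queen on h7.
King squares — g7: attacked by Qh7; h7: attacked by Bf5; g8: attacked by Qh7.
Legal moves for Black: none.
In check with no legal moves → checkmate.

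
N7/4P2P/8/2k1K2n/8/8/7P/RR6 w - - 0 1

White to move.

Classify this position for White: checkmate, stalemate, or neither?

neither

White to move; white king on e5.
In check: no.
Legal moves for White include: Nc7, Nb6, Ke6, Kf5, Ke4, Rb8, Rb7, Rb6, Rb5+, Rb4, Rb3, Rb2, Rh1, Rg1, Rf1, Re1, Rd1, Rc1+, ... (list truncated; more exist).
White has legal moves and is not in check → neither.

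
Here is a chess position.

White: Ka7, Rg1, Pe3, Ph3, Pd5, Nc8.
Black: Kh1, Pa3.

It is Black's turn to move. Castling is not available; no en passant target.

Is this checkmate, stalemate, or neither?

neither

Black to move; black king on h1.
In check: yes, from the white rook on g1.
King squares — g1: available; g2: attacked by Rg1; h2: available.
Legal moves for Black: Kh2, Kxg1.
Black is in check but has 2 legal moves → neither.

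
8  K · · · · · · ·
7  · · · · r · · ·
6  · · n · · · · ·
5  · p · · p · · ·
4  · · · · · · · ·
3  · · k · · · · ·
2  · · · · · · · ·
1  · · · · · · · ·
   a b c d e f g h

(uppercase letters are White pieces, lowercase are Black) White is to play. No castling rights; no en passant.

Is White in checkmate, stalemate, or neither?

stalemate

White to move; white king on a8.
In check: no.
King squares — a7: attacked by Nc6; b7: attacked by Re7; b8: attacked by Nc6.
Legal moves for White: none.
Not in check and no legal moves → stalemate.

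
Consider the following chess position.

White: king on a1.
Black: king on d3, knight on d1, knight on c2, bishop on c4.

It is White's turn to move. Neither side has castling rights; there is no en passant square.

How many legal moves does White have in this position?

1

White to move; king on a1.
In check: yes, from the black knight on c2.
Legal moves: Kb1.
Count: 1.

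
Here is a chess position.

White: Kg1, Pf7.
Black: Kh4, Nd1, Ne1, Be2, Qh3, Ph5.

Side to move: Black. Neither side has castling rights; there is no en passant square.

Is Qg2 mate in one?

yes

After Qg2: white king on g1; in check: yes, from the black queen on g2.
King squares — f1: attacked by Be2; h1: attacked by Qg2; f2: attacked by Nd1; g2: attacked by Ne1; h2: attacked by Qg2.
White has no legal moves → checkmate.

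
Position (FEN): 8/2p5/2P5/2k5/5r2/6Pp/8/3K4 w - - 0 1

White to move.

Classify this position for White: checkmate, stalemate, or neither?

White to move; white king on d1.
In check: no.
Legal moves for White: Ke2, Kd2, Kc2, Ke1, Kc1, gxf4, g4.
White has 7 legal moves and is not in check → neither.

neither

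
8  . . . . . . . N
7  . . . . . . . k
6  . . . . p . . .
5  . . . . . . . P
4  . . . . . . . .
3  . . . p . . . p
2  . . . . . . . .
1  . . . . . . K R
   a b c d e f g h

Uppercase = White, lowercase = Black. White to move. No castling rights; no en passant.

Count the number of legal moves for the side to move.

White to move; king on g1.
In check: no.
Legal moves: Nf7, Ng6, Rxh3, Rh2, Kh2, Kf2, Kf1, h6.
Count: 8.

8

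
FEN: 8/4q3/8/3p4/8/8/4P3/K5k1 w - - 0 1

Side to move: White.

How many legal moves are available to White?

White to move; king on a1.
In check: no.
Legal moves: Kb2, Ka2, Kb1, e3, e4.
Count: 5.

5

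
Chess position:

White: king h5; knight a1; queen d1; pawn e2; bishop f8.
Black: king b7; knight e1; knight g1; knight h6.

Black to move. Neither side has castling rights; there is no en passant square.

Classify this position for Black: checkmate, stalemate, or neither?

neither

Black to move; black king on b7.
In check: no.
Legal moves for Black include: Kc8, Kb8, Ka8, Kc7, Ka7, Kc6, Kb6, Ka6, Ng8, Nf7, Nf5, Ng4, Nh3, Ngf3, Nxe2, Nef3, Nd3, Ng2, ... (list truncated; more exist).
Black has legal moves and is not in check → neither.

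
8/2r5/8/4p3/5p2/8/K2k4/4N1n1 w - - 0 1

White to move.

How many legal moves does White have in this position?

White to move; king on a2.
In check: no.
Legal moves: Kb3, Ka3, Kb2, Kb1, Ka1, Nf3+, Nd3, Ng2, Nc2.
Count: 9.

9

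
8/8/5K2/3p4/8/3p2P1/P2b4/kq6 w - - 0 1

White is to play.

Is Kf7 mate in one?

After Kf7: black king on a1; in check: no.
Black is not in check, so this cannot be checkmate.

no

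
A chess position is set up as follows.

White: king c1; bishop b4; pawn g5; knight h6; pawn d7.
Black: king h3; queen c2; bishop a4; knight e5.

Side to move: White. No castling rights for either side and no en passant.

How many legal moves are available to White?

0

White to move; king on c1.
In check: yes, from the black queen on c2.
Legal moves: none.
Count: 0.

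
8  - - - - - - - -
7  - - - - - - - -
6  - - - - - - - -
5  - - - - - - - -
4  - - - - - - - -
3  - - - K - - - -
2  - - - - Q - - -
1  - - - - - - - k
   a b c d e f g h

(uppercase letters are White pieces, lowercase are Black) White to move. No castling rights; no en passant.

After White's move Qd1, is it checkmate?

no

After Qd1: black king on h1; in check: yes, from the white queen on d1.
Black has 2 legal replies: Kh2, Kg2.
In check but a legal move exists → not checkmate.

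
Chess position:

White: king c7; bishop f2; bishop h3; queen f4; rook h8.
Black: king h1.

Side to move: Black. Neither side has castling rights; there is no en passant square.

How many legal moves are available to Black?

Black to move; king on h1.
In check: no.
Legal moves: none.
Count: 0.

0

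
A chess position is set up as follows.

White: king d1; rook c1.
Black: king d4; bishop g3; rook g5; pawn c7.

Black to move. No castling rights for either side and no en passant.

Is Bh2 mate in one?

After Bh2: white king on d1; in check: no.
White is not in check, so this cannot be checkmate.

no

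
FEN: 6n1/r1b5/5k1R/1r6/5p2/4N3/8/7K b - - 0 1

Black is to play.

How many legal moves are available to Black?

Black to move; king on f6.
In check: yes, from the white rook on h6.
Legal moves: Kg7, Kf7, Ke7, Kg5, Ke5, Nxh6.
Count: 6.

6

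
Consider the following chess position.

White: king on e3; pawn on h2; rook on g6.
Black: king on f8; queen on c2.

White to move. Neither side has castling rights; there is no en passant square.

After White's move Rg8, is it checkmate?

no

After Rg8: black king on f8; in check: yes, from the white rook on g8.
Black has 3 legal replies: Kxg8, Kf7, Ke7.
In check but a legal move exists → not checkmate.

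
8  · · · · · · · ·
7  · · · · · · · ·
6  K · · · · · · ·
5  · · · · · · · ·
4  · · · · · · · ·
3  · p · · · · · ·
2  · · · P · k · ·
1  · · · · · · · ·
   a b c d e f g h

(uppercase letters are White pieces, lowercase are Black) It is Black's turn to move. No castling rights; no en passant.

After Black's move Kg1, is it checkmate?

no

After Kg1: white king on a6; in check: no.
White is not in check, so this cannot be checkmate.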